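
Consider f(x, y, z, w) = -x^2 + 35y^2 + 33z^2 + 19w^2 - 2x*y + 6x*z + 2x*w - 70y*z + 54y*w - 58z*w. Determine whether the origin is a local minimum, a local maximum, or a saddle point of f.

saddle point

The Hessian at the origin is H = [[-2, -2, 6, 2], [-2, 70, -70, 54], [6, -70, 66, -58], [2, 54, -58, 38]].
Symmetric row and column elimination reduces H to a congruent diagonal form with pivots -2, 72, 34/9, 4/17.
That gives 3 positive, 1 negative pivots.
H is indefinite, so the origin is a saddle point.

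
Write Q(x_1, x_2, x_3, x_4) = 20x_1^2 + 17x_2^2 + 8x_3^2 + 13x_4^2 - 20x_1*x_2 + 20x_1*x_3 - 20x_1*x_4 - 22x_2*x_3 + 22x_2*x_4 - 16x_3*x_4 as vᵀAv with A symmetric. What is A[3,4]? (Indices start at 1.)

The coefficient of x_3·x_4 in Q is -16. For a symmetric A this equals A[3,4] + A[4,3] = 2·A[3,4].
So A[3,4] = -16/2 = -8.

-8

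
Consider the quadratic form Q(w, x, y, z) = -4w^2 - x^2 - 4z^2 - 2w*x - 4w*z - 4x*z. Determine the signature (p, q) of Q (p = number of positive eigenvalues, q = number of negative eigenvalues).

The symmetric matrix is A = [[-4, -1, 0, -2], [-1, -1, 0, -2], [0, 0, 0, 0], [-2, -2, 0, -4]].
Symmetric row and column elimination reduces A to a congruent diagonal form with pivots -4, -3/4, 0, 0.
Counting signs: 2 negative, 2 zero.

(0, 2)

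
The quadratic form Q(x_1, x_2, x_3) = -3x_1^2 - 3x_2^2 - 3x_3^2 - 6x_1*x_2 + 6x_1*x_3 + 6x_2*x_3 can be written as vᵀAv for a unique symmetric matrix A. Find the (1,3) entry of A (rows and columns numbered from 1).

The coefficient of x_1·x_3 in Q is 6. For a symmetric A this equals A[1,3] + A[3,1] = 2·A[1,3].
So A[1,3] = 6/2 = 3.

3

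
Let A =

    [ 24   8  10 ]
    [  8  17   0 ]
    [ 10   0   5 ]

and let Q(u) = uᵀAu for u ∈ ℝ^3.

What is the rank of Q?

3

An LDLᵀ factorisation of A has diagonal entries 24, 43/3, 5/86.
Counting signs: 3 positive.
The rank is the number of nonzero pivots: 3.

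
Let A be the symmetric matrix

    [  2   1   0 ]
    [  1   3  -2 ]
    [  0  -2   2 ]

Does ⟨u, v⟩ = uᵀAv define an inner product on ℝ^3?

yes

Leading principal minors: Δ_1 = 2, Δ_2 = 5, Δ_3 = 2.
All leading principal minors are positive, so by Sylvester's criterion Q is positive definite.
⟨·,·⟩ is an inner product exactly when A is positive definite.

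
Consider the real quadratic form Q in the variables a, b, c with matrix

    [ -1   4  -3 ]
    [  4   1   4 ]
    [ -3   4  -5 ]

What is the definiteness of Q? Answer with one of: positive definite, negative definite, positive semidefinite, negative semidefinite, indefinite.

Row-reducing A symmetrically gives the diagonal entries -1, 17, 4/17.
That gives 2 positive, 1 negative pivots.
Hence Q is indefinite.

indefinite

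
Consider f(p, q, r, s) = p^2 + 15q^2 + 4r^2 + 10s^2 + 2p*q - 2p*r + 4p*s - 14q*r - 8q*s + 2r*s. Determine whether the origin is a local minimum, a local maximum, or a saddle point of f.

local minimum

The Hessian at the origin is H = [[2, 2, -2, 4], [2, 30, -14, -8], [-2, -14, 8, 2], [4, -8, 2, 20]].
An LDLᵀ factorisation of H has diagonal entries 2, 28, 6/7, 6.
So there are 4 positive pivots.
H is positive definite, so the origin is a strict local minimum.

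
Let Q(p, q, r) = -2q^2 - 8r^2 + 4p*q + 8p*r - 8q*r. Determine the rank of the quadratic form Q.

The symmetric matrix is A = [[0, 2, 4], [2, -2, -4], [4, -4, -8]].
Row reduction of A gives 2 nonzero rows, so rank A = 2.

2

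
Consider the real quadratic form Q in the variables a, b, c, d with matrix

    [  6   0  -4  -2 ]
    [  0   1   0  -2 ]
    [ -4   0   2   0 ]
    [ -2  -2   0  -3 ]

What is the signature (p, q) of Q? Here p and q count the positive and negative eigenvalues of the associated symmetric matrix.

Congruent diagonalization of A (simultaneous row and column reduction) yields pivots 6, 1, -2/3, -5.
That gives 2 positive, 2 negative pivots.

(2, 2)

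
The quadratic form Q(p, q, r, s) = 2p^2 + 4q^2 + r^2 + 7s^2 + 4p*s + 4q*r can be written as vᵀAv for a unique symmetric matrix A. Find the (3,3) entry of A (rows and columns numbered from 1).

1

The coefficient of r^2 in Q is 1, and that is exactly A[3,3].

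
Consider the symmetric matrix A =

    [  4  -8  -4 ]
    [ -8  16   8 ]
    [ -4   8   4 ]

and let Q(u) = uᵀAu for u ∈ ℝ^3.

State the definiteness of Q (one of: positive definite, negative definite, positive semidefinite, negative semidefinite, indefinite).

positive semidefinite

Applying the same elementary operations to the rows and columns of A produces a congruent diagonal matrix with entries 4, 0, 0.
Counting signs: 1 positive, 2 zero.
Hence Q is positive semidefinite.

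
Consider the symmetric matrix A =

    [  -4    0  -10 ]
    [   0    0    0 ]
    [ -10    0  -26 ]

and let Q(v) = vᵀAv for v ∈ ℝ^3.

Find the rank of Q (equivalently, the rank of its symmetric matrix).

Symmetric row and column elimination reduces A to a congruent diagonal form with pivots -4, 0, -1.
That gives 2 negative, 1 zero pivots.
The rank is the number of nonzero pivots: 2.

2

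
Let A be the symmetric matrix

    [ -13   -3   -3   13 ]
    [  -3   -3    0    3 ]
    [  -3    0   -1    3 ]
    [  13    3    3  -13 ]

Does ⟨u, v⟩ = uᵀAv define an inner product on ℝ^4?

no

Symmetric row and column elimination reduces A to a congruent diagonal form with pivots -13, -30/13, -1/10, 0.
So there are 3 negative, 1 zero pivots.
Hence Q is negative semidefinite.
⟨·,·⟩ is an inner product exactly when A is positive definite.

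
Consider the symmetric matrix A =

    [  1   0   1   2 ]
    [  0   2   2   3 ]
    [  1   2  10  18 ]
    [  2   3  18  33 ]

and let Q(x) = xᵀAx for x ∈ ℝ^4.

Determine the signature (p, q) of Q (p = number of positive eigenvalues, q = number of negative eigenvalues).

(4, 0)

Congruent diagonalization of A (simultaneous row and column reduction) yields pivots 1, 2, 7, 5/14.
So there are 4 positive pivots.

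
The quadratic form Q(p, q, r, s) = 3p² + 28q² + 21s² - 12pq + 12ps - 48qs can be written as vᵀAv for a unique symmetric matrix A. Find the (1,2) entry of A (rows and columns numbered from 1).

The coefficient of p·q in Q is -12. For a symmetric A this equals A[1,2] + A[2,1] = 2·A[1,2].
So A[1,2] = -12/2 = -6.

-6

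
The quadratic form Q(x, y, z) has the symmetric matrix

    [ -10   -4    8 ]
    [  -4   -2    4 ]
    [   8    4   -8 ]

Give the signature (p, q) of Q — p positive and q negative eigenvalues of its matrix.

(0, 2)

Symmetric row and column elimination reduces A to a congruent diagonal form with pivots -10, -2/5, 0.
So there are 2 negative, 1 zero pivots.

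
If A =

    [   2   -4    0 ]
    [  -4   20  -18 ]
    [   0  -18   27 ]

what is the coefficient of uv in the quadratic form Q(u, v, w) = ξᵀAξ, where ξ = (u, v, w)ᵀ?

-8

The coefficient of uv is A[1,2] + A[2,1] = 2·(-4) = -8.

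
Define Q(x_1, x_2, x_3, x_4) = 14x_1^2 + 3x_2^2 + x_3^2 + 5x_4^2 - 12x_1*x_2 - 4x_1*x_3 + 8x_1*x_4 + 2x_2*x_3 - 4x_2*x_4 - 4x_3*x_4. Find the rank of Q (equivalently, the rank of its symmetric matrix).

The symmetric matrix is A = [[14, -6, -2, 4], [-6, 3, 1, -2], [-2, 1, 1, -2], [4, -2, -2, 5]].
Row-reducing A symmetrically gives the diagonal entries 14, 3/7, 2/3, 1.
Counting signs: 4 positive.
The rank is the number of nonzero pivots: 4.

4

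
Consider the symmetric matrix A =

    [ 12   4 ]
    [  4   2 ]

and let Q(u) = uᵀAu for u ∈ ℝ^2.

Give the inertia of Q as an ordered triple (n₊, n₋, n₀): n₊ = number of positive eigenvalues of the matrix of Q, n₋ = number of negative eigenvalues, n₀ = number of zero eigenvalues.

An LDLᵀ factorisation of A has diagonal entries 12, 2/3.
So there are 2 positive pivots.

(2, 0, 0)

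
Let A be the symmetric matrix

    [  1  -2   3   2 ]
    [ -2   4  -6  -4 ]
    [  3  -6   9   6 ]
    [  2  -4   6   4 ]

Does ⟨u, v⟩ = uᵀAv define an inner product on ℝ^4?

Row-reducing A symmetrically gives the diagonal entries 1, 0, 0, 0.
Counting signs: 1 positive, 3 zero.
Hence Q is positive semidefinite.
⟨·,·⟩ is an inner product exactly when A is positive definite.

no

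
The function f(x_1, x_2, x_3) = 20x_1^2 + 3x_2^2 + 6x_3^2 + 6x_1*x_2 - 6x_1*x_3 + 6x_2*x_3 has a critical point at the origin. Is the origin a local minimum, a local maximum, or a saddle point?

local minimum

The Hessian at the origin is H = [[40, 6, -6], [6, 6, 6], [-6, 6, 12]].
Congruent diagonalization of H (simultaneous row and column reduction) yields pivots 40, 51/10, 30/17.
That gives 3 positive pivots.
H is positive definite, so the origin is a strict local minimum.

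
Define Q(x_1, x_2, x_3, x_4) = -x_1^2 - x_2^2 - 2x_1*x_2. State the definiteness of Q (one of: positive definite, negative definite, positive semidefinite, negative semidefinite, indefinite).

negative semidefinite

Write A = [[-1, -1, 0, 0], [-1, -1, 0, 0], [0, 0, 0, 0], [0, 0, 0, 0]].
Applying the same elementary operations to the rows and columns of A produces a congruent diagonal matrix with entries -1, 0, 0, 0.
So there are 1 negative, 3 zero pivots.
Hence Q is negative semidefinite.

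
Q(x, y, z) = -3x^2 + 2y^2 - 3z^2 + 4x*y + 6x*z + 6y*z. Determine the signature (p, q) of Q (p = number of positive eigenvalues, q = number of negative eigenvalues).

The associated matrix is A = [[-3, 2, 3], [2, 2, 3], [3, 3, -3]].
An LDLᵀ factorisation of A has diagonal entries -3, 10/3, -15/2.
Counting signs: 1 positive, 2 negative.

(1, 2)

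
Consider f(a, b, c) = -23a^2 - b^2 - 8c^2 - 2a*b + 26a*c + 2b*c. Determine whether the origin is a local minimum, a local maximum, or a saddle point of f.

local maximum

The Hessian at the origin is H = [[-46, -2, 26], [-2, -2, 2], [26, 2, -16]].
Symmetric row and column elimination reduces H to a congruent diagonal form with pivots -46, -44/23, -10/11.
So there are 3 negative pivots.
H is negative definite, so the origin is a strict local maximum.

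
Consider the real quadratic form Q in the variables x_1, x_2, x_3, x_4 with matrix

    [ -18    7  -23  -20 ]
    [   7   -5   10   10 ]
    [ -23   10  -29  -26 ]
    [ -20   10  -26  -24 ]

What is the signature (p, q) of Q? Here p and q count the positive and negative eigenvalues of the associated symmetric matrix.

(1, 2)

Congruent diagonalization of A (simultaneous row and column reduction) yields pivots -18, -41/18, 36/41, 0.
So there are 1 positive, 2 negative, 1 zero pivots.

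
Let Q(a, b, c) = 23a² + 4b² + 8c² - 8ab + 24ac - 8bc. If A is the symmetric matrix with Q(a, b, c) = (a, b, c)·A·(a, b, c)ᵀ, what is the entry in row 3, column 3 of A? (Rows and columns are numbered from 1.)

8

The coefficient of c² in Q is 8, and that is exactly A[3,3].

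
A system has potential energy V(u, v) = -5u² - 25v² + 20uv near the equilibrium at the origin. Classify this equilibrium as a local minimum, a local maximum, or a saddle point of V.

local maximum

The Hessian at the origin is H = [[-10, 20], [20, -50]].
det H = -10·-50 − (20)² = 100 > 0 and H[1,1] = -10 < 0, so H is negative definite.
Therefore the origin is a local maximum.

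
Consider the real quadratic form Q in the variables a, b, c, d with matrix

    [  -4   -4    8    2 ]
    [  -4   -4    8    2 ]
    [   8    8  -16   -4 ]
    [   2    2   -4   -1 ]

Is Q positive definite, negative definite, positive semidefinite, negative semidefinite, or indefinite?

negative semidefinite

Symmetric row and column elimination reduces A to a congruent diagonal form with pivots -4, 0, 0, 0.
So there are 1 negative, 3 zero pivots.
Hence Q is negative semidefinite.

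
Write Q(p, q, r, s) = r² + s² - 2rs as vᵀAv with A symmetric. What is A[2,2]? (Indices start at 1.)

The coefficient of q² in Q is 0, and that is exactly A[2,2].

0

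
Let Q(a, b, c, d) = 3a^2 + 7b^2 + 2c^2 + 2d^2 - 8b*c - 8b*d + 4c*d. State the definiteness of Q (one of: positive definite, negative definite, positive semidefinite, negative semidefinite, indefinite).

The symmetric matrix is A = [[3, 0, 0, 0], [0, 7, -4, -4], [0, -4, 2, 2], [0, -4, 2, 2]].
Applying the same elementary operations to the rows and columns of A produces a congruent diagonal matrix with entries 3, 7, -2/7, 0.
Counting signs: 2 positive, 1 negative, 1 zero.
Hence Q is indefinite.

indefinite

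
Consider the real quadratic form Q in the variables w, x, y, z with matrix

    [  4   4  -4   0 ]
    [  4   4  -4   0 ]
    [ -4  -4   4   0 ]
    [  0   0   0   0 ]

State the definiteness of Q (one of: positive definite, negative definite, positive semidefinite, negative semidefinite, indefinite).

Applying the same elementary operations to the rows and columns of A produces a congruent diagonal matrix with entries 4, 0, 0, 0.
So there are 1 positive, 3 zero pivots.
Hence Q is positive semidefinite.

positive semidefinite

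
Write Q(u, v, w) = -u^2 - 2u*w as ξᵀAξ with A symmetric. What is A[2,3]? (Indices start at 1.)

0

The coefficient of v·w in Q is 0. For a symmetric A this equals A[2,3] + A[3,2] = 2·A[2,3].
So A[2,3] = 0/2 = 0.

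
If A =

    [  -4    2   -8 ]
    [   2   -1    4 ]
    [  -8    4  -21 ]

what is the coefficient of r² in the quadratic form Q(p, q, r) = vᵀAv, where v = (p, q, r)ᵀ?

The coefficient of r² is the diagonal entry A[3,3] = -21.

-21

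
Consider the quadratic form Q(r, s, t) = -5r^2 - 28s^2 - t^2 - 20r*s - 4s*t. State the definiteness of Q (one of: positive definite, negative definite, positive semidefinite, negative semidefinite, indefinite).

negative definite

Write A = [[-5, -10, 0], [-10, -28, -2], [0, -2, -1]].
Congruent diagonalization of A (simultaneous row and column reduction) yields pivots -5, -8, -1/2.
So there are 3 negative pivots.
Hence Q is negative definite.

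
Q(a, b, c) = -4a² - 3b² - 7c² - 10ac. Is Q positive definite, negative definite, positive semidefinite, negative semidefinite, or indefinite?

negative definite

The symmetric matrix of Q is A = [[-4, 0, -5], [0, -3, 0], [-5, 0, -7]].
Leading principal minors: Δ_1 = -4, Δ_2 = 12, Δ_3 = -9.
The signs alternate starting with Δ_1 < 0, so by Sylvester's criterion Q is negative definite.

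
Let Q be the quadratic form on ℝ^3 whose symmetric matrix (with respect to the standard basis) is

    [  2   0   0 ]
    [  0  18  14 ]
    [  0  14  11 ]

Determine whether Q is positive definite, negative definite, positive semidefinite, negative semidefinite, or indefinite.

positive definite

Leading principal minors: Δ_1 = 2, Δ_2 = 36, Δ_3 = 4.
All leading principal minors are positive, so by Sylvester's criterion Q is positive definite.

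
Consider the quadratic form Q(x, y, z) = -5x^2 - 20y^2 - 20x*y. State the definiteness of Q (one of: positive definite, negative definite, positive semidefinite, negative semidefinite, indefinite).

negative semidefinite

The symmetric matrix is A = [[-5, -10, 0], [-10, -20, 0], [0, 0, 0]].
Congruent diagonalization of A (simultaneous row and column reduction) yields pivots -5, 0, 0.
Counting signs: 1 negative, 2 zero.
Hence Q is negative semidefinite.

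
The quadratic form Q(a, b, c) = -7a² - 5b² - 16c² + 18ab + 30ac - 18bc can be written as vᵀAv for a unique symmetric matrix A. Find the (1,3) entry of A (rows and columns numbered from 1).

The coefficient of a·c in Q is 30. For a symmetric A this equals A[1,3] + A[3,1] = 2·A[1,3].
So A[1,3] = 30/2 = 15.

15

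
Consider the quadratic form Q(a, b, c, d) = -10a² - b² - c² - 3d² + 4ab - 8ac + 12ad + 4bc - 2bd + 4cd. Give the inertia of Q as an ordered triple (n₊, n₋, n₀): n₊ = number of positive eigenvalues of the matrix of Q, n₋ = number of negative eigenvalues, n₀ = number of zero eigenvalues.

The associated matrix is A = [[-10, 2, -4, 6], [2, -1, 2, -1], [-4, 2, -1, 2], [6, -1, 2, -3]].
Row-reducing A symmetrically gives the diagonal entries -10, -3/5, 3, 2/3.
Counting signs: 2 positive, 2 negative.

(2, 2, 0)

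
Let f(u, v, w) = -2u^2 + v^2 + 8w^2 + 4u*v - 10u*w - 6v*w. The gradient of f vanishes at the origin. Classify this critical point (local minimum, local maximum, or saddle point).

The Hessian at the origin is H = [[-4, 4, -10], [4, 2, -6], [-10, -6, 16]].
Congruent diagonalization of H (simultaneous row and column reduction) yields pivots -4, 6, -5/3.
So there are 1 positive, 2 negative pivots.
H is indefinite, so the origin is a saddle point.

saddle point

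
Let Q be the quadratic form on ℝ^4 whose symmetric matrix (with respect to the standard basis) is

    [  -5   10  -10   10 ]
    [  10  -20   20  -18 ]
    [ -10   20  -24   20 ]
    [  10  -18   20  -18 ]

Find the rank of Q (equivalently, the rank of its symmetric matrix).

4

Row reduction of A gives 4 nonzero rows, so rank A = 4.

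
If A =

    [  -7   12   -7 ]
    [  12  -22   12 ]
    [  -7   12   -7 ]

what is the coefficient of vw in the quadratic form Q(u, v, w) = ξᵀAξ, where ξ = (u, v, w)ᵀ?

The coefficient of vw is A[2,3] + A[3,2] = 2·12 = 24.

24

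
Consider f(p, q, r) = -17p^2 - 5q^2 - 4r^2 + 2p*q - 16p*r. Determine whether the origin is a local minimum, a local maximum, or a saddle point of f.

local maximum

The Hessian at the origin is H = [[-34, 2, -16], [2, -10, 0], [-16, 0, -8]].
Row-reducing H symmetrically gives the diagonal entries -34, -168/17, -8/21.
Counting signs: 3 negative.
H is negative definite, so the origin is a strict local maximum.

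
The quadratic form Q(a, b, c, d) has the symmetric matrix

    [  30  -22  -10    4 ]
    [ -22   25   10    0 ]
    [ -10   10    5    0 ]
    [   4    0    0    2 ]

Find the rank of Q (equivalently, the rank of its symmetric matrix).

4

An LDLᵀ factorisation of A has diagonal entries 30, 133/15, 115/133, 6/23.
Counting signs: 4 positive.
The rank is the number of nonzero pivots: 4.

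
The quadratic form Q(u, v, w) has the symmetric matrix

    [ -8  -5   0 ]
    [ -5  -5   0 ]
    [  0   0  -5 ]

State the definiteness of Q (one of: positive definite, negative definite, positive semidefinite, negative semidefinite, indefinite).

Leading principal minors: Δ_1 = -8, Δ_2 = 15, Δ_3 = -75.
The signs alternate starting with Δ_1 < 0, so by Sylvester's criterion Q is negative definite.

negative definite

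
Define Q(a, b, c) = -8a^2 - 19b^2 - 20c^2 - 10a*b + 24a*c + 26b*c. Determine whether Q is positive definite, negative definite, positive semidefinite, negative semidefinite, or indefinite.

negative definite

The associated matrix is A = [[-8, -5, 12], [-5, -19, 13], [12, 13, -20]].
Symmetric row and column elimination reduces A to a congruent diagonal form with pivots -8, -127/8, -12/127.
Counting signs: 3 negative.
Hence Q is negative definite.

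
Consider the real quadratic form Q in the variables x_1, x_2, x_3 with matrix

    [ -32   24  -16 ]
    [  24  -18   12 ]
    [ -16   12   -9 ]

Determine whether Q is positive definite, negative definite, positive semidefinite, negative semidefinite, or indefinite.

Applying the same elementary operations to the rows and columns of A produces a congruent diagonal matrix with entries -32, 0, -1.
That gives 2 negative, 1 zero pivots.
Hence Q is negative semidefinite.

negative semidefinite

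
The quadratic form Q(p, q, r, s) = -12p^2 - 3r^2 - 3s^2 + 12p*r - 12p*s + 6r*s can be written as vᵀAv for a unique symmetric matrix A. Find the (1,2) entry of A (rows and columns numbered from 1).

0

The coefficient of p·q in Q is 0. For a symmetric A this equals A[1,2] + A[2,1] = 2·A[1,2].
So A[1,2] = 0/2 = 0.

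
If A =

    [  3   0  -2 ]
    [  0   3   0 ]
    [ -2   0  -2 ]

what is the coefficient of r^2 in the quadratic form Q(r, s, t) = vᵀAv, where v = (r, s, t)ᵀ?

The coefficient of r^2 is the diagonal entry A[1,1] = 3.

3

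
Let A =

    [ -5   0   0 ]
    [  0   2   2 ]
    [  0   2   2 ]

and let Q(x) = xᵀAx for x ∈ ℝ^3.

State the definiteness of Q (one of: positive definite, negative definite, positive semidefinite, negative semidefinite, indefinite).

Row-reducing A symmetrically gives the diagonal entries -5, 2, 0.
That gives 1 positive, 1 negative, 1 zero pivots.
Hence Q is indefinite.

indefinite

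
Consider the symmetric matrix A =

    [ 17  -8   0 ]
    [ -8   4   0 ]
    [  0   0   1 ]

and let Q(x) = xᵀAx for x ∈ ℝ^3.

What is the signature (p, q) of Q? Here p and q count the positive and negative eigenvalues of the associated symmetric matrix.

(3, 0)

Congruent diagonalization of A (simultaneous row and column reduction) yields pivots 17, 4/17, 1.
Counting signs: 3 positive.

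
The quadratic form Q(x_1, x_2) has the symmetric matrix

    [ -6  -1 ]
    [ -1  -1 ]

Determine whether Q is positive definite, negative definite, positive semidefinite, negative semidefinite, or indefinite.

An LDLᵀ factorisation of A has diagonal entries -6, -5/6.
That gives 2 negative pivots.
Hence Q is negative definite.

negative definite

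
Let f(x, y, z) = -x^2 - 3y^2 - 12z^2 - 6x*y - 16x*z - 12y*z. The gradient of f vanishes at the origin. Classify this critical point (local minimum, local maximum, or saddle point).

The Hessian at the origin is H = [[-2, -6, -16], [-6, -6, -12], [-16, -12, -24]].
Applying the same elementary operations to the rows and columns of H produces a congruent diagonal matrix with entries -2, 12, -4.
So there are 1 positive, 2 negative pivots.
H is indefinite, so the origin is a saddle point.

saddle point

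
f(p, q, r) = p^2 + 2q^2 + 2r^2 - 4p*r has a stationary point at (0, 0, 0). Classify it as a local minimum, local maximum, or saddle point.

The Hessian at the origin is H = [[2, 0, -4], [0, 4, 0], [-4, 0, 4]].
Row-reducing H symmetrically gives the diagonal entries 2, 4, -4.
That gives 2 positive, 1 negative pivots.
H is indefinite, so the origin is a saddle point.

saddle point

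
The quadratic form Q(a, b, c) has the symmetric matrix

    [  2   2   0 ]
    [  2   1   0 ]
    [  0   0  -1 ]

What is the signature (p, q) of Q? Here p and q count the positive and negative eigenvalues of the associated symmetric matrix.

Symmetric row and column elimination reduces A to a congruent diagonal form with pivots 2, -1, -1.
So there are 1 positive, 2 negative pivots.

(1, 2)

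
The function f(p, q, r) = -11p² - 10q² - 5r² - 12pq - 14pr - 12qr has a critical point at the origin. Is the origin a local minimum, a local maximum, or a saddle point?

saddle point

The Hessian at the origin is H = [[-22, -12, -14], [-12, -20, -12], [-14, -12, -10]].
Row-reducing H symmetrically gives the diagonal entries -22, -148/11, 12/37.
So there are 1 positive, 2 negative pivots.
H is indefinite, so the origin is a saddle point.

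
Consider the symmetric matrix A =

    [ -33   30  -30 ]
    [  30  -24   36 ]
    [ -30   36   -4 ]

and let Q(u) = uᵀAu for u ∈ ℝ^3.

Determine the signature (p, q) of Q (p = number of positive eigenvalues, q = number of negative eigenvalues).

(1, 1)

Congruent diagonalization of A (simultaneous row and column reduction) yields pivots -33, 36/11, 0.
So there are 1 positive, 1 negative, 1 zero pivots.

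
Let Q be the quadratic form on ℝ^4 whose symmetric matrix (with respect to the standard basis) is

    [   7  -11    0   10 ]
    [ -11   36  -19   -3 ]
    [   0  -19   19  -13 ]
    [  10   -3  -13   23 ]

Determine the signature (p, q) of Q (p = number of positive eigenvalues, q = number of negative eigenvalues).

Row-reducing A symmetrically gives the diagonal entries 7, 131/7, -38/131, 2/19.
Counting signs: 3 positive, 1 negative.

(3, 1)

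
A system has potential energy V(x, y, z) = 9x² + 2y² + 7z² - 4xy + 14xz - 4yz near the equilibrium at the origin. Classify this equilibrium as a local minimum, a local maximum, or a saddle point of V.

local minimum

The Hessian at the origin is H = [[18, -4, 14], [-4, 4, -4], [14, -4, 14]].
Applying the same elementary operations to the rows and columns of H produces a congruent diagonal matrix with entries 18, 28/9, 20/7.
Counting signs: 3 positive.
H is positive definite, so the origin is a strict local minimum.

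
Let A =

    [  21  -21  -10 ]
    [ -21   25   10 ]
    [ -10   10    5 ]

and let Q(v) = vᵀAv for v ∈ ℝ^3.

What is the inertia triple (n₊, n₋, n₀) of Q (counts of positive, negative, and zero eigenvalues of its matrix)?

(3, 0, 0)

Applying the same elementary operations to the rows and columns of A produces a congruent diagonal matrix with entries 21, 4, 5/21.
Counting signs: 3 positive.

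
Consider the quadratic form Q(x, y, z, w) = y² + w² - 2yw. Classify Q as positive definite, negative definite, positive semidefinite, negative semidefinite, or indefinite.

The associated matrix is A = [[0, 0, 0, 0], [0, 1, 0, -1], [0, 0, 0, 0], [0, -1, 0, 1]].
Applying the same elementary operations to the rows and columns of A produces a congruent diagonal matrix with entries 0, 1, 0, 0.
That gives 1 positive, 3 zero pivots.
Hence Q is positive semidefinite.

positive semidefinite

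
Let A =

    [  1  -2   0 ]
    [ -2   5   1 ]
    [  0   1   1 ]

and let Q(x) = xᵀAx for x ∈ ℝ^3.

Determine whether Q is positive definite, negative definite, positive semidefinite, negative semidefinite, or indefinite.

Symmetric row and column elimination reduces A to a congruent diagonal form with pivots 1, 1, 0.
So there are 2 positive, 1 zero pivots.
Hence Q is positive semidefinite.

positive semidefinite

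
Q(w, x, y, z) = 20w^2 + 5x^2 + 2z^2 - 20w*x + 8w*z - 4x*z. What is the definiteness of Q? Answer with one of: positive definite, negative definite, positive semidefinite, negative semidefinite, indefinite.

Write A = [[20, -10, 0, 4], [-10, 5, 0, -2], [0, 0, 0, 0], [4, -2, 0, 2]].
Applying the same elementary operations to the rows and columns of A produces a congruent diagonal matrix with entries 20, 0, 0, 6/5.
Counting signs: 2 positive, 2 zero.
Hence Q is positive semidefinite.

positive semidefinite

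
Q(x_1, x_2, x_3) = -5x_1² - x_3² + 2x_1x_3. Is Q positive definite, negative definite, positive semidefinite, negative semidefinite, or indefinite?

The associated matrix is A = [[-5, 0, 1], [0, 0, 0], [1, 0, -1]].
Congruent diagonalization of A (simultaneous row and column reduction) yields pivots -5, 0, -4/5.
So there are 2 negative, 1 zero pivots.
Hence Q is negative semidefinite.

negative semidefinite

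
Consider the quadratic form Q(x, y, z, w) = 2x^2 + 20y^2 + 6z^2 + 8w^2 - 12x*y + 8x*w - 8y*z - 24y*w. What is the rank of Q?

3

The associated matrix is A = [[2, -6, 0, 4], [-6, 20, -4, -12], [0, -4, 6, 0], [4, -12, 0, 8]].
Congruent diagonalization of A (simultaneous row and column reduction) yields pivots 2, 2, -2, 0.
So there are 2 positive, 1 negative, 1 zero pivots.
The rank is the number of nonzero pivots: 3.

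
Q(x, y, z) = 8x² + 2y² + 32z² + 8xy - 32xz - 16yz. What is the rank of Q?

1

Write A = [[8, 4, -16], [4, 2, -8], [-16, -8, 32]].
Row-reducing A symmetrically gives the diagonal entries 8, 0, 0.
That gives 1 positive, 2 zero pivots.
The rank is the number of nonzero pivots: 1.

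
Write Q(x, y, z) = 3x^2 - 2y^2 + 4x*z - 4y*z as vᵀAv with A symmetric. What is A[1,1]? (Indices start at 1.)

The coefficient of x^2 in Q is 3, and that is exactly A[1,1].

3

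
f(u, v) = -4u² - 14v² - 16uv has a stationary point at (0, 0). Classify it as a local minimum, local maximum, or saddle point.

saddle point

The Hessian at the origin is H = [[-8, -16], [-16, -28]].
det H = -8·-28 − (-16)² = -32 < 0, so H is indefinite.
Therefore the origin is a saddle point.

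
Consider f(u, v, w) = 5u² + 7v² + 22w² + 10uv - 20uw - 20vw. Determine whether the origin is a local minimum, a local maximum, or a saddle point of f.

The Hessian at the origin is H = [[10, 10, -20], [10, 14, -20], [-20, -20, 44]].
An LDLᵀ factorisation of H has diagonal entries 10, 4, 4.
That gives 3 positive pivots.
H is positive definite, so the origin is a strict local minimum.

local minimum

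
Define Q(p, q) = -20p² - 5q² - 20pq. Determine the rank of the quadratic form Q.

The associated matrix is A = [[-20, -10], [-10, -5]].
Congruent diagonalization of A (simultaneous row and column reduction) yields pivots -20, 0.
That gives 1 negative, 1 zero pivots.
The rank is the number of nonzero pivots: 1.

1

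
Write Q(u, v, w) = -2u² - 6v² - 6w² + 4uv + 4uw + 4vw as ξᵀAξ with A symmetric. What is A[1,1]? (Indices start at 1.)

The coefficient of u² in Q is -2, and that is exactly A[1,1].

-2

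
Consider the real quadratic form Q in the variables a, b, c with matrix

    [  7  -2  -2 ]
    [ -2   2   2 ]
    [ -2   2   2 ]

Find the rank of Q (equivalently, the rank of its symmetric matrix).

Symmetric row and column elimination reduces A to a congruent diagonal form with pivots 7, 10/7, 0.
So there are 2 positive, 1 zero pivots.
The rank is the number of nonzero pivots: 2.

2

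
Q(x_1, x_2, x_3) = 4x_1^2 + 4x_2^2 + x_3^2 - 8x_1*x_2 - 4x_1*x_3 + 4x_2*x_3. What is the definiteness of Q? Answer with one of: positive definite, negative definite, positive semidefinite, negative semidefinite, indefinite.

positive semidefinite

The symmetric matrix is A = [[4, -4, -2], [-4, 4, 2], [-2, 2, 1]].
Row-reducing A symmetrically gives the diagonal entries 4, 0, 0.
Counting signs: 1 positive, 2 zero.
Hence Q is positive semidefinite.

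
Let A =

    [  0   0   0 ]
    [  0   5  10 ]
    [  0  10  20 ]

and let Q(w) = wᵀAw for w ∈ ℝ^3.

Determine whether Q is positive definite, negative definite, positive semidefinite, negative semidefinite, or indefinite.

positive semidefinite

Applying the same elementary operations to the rows and columns of A produces a congruent diagonal matrix with entries 0, 5, 0.
Counting signs: 1 positive, 2 zero.
Hence Q is positive semidefinite.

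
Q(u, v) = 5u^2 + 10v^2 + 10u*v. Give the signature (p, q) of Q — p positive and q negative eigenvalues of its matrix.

(2, 0)

The symmetric matrix is A = [[5, 5], [5, 10]].
Congruent diagonalization of A (simultaneous row and column reduction) yields pivots 5, 5.
So there are 2 positive pivots.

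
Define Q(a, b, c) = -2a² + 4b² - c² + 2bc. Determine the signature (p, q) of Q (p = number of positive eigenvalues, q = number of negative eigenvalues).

(1, 2)

Write A = [[-2, 0, 0], [0, 4, 1], [0, 1, -1]].
Row-reducing A symmetrically gives the diagonal entries -2, 4, -5/4.
Counting signs: 1 positive, 2 negative.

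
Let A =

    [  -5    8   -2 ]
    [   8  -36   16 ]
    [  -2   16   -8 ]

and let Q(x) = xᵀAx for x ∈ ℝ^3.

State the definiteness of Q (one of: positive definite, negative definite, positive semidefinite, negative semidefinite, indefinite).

negative definite

Row-reducing A symmetrically gives the diagonal entries -5, -116/5, -4/29.
Counting signs: 3 negative.
Hence Q is negative definite.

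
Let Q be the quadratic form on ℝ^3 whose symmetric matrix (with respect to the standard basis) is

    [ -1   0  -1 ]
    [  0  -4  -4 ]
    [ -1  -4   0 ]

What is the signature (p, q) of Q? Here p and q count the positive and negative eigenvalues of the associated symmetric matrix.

(1, 2)

Applying the same elementary operations to the rows and columns of A produces a congruent diagonal matrix with entries -1, -4, 5.
That gives 1 positive, 2 negative pivots.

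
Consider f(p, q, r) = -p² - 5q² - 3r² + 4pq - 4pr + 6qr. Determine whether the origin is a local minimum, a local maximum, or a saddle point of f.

The Hessian at the origin is H = [[-2, 4, -4], [4, -10, 6], [-4, 6, -6]].
An LDLᵀ factorisation of H has diagonal entries -2, -2, 4.
So there are 1 positive, 2 negative pivots.
H is indefinite, so the origin is a saddle point.

saddle point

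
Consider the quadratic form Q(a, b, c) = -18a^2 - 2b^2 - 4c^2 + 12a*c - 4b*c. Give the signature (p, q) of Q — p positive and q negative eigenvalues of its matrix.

(0, 2)

The symmetric matrix is A = [[-18, 0, 6], [0, -2, -2], [6, -2, -4]].
Applying the same elementary operations to the rows and columns of A produces a congruent diagonal matrix with entries -18, -2, 0.
Counting signs: 2 negative, 1 zero.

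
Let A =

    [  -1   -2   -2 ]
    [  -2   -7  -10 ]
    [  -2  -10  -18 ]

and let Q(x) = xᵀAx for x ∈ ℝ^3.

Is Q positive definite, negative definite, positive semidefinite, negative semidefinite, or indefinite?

Leading principal minors: Δ_1 = -1, Δ_2 = 3, Δ_3 = -6.
The signs alternate starting with Δ_1 < 0, so by Sylvester's criterion Q is negative definite.

negative definite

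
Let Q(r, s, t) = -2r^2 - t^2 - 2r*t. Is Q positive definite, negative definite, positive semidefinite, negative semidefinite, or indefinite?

The associated matrix is A = [[-2, 0, -1], [0, 0, 0], [-1, 0, -1]].
Applying the same elementary operations to the rows and columns of A produces a congruent diagonal matrix with entries -2, 0, -1/2.
That gives 2 negative, 1 zero pivots.
Hence Q is negative semidefinite.

negative semidefinite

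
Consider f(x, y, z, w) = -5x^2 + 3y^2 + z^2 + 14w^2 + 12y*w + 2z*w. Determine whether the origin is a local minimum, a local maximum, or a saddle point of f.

The Hessian at the origin is H = [[-10, 0, 0, 0], [0, 6, 0, 12], [0, 0, 2, 2], [0, 12, 2, 28]].
Congruent diagonalization of H (simultaneous row and column reduction) yields pivots -10, 6, 2, 2.
So there are 3 positive, 1 negative pivots.
H is indefinite, so the origin is a saddle point.

saddle point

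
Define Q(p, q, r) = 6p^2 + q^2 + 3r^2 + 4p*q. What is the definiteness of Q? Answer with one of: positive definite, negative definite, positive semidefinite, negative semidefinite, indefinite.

positive definite

The symmetric matrix is A = [[6, 2, 0], [2, 1, 0], [0, 0, 3]].
Symmetric row and column elimination reduces A to a congruent diagonal form with pivots 6, 1/3, 3.
Counting signs: 3 positive.
Hence Q is positive definite.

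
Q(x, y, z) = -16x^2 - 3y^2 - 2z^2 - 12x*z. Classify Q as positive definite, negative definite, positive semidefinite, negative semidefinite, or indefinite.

indefinite

The associated matrix is A = [[-16, 0, -6], [0, -3, 0], [-6, 0, -2]].
Applying the same elementary operations to the rows and columns of A produces a congruent diagonal matrix with entries -16, -3, 1/4.
Counting signs: 1 positive, 2 negative.
Hence Q is indefinite.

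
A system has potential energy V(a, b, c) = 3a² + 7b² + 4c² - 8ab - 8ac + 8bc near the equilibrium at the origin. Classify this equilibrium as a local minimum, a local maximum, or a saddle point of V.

saddle point

The Hessian at the origin is H = [[6, -8, -8], [-8, 14, 8], [-8, 8, 8]].
An LDLᵀ factorisation of H has diagonal entries 6, 10/3, -24/5.
So there are 2 positive, 1 negative pivots.
H is indefinite, so the origin is a saddle point.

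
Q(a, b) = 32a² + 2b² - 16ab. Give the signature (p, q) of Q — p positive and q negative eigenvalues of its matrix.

Write A = [[32, -8], [-8, 2]].
Applying the same elementary operations to the rows and columns of A produces a congruent diagonal matrix with entries 32, 0.
That gives 1 positive, 1 zero pivots.

(1, 0)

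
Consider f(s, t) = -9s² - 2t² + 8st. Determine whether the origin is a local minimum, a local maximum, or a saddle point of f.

The Hessian at the origin is H = [[-18, 8], [8, -4]].
det H = -18·-4 − (8)² = 8 > 0 and H[1,1] = -18 < 0, so H is negative definite.
Therefore the origin is a local maximum.

local maximum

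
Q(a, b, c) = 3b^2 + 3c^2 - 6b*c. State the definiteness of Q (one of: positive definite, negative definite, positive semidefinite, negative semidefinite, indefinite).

positive semidefinite

The associated matrix is A = [[0, 0, 0], [0, 3, -3], [0, -3, 3]].
Congruent diagonalization of A (simultaneous row and column reduction) yields pivots 0, 3, 0.
That gives 1 positive, 2 zero pivots.
Hence Q is positive semidefinite.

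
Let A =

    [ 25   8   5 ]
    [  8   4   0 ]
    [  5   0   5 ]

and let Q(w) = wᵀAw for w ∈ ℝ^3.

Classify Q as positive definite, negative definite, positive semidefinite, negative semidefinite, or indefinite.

positive definite

Symmetric row and column elimination reduces A to a congruent diagonal form with pivots 25, 36/25, 20/9.
That gives 3 positive pivots.
Hence Q is positive definite.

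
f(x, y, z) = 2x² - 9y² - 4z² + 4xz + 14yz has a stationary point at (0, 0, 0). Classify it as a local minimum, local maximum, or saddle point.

The Hessian at the origin is H = [[4, 0, 4], [0, -18, 14], [4, 14, -8]].
Symmetric row and column elimination reduces H to a congruent diagonal form with pivots 4, -18, -10/9.
That gives 1 positive, 2 negative pivots.
H is indefinite, so the origin is a saddle point.

saddle point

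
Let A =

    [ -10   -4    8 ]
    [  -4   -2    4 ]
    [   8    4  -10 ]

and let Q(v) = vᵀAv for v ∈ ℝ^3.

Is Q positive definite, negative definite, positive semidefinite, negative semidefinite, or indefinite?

negative definite

Leading principal minors: Δ_1 = -10, Δ_2 = 4, Δ_3 = -8.
The signs alternate starting with Δ_1 < 0, so by Sylvester's criterion Q is negative definite.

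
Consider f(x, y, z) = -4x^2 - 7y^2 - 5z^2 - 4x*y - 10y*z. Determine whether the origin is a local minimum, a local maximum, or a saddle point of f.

The Hessian at the origin is H = [[-8, -4, 0], [-4, -14, -10], [0, -10, -10]].
An LDLᵀ factorisation of H has diagonal entries -8, -12, -5/3.
So there are 3 negative pivots.
H is negative definite, so the origin is a strict local maximum.

local maximum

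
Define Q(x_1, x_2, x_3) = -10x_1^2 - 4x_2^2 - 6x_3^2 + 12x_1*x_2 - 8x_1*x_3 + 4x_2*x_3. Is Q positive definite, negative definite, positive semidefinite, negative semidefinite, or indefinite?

Write A = [[-10, 6, -4], [6, -4, 2], [-4, 2, -6]].
Congruent diagonalization of A (simultaneous row and column reduction) yields pivots -10, -2/5, -4.
That gives 3 negative pivots.
Hence Q is negative definite.

negative definite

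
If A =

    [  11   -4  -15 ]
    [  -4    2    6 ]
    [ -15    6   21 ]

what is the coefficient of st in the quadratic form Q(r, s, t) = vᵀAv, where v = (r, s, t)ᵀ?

The coefficient of st is A[2,3] + A[3,2] = 2·6 = 12.

12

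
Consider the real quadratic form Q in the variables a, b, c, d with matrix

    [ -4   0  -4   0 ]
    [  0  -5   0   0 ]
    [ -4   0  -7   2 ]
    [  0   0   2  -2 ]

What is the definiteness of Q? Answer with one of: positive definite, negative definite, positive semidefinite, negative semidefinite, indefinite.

negative definite

Leading principal minors: Δ_1 = -4, Δ_2 = 20, Δ_3 = -60, Δ_4 = 40.
The signs alternate starting with Δ_1 < 0, so by Sylvester's criterion Q is negative definite.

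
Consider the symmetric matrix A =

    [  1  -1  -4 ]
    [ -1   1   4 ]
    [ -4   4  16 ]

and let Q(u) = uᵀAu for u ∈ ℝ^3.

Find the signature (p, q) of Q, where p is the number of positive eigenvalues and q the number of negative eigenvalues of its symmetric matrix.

Row-reducing A symmetrically gives the diagonal entries 1, 0, 0.
So there are 1 positive, 2 zero pivots.

(1, 0)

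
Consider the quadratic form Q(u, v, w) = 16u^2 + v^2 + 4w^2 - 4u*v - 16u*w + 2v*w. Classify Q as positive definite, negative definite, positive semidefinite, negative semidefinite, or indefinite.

The symmetric matrix is A = [[16, -2, -8], [-2, 1, 1], [-8, 1, 4]].
Congruent diagonalization of A (simultaneous row and column reduction) yields pivots 16, 3/4, 0.
Counting signs: 2 positive, 1 zero.
Hence Q is positive semidefinite.

positive semidefinite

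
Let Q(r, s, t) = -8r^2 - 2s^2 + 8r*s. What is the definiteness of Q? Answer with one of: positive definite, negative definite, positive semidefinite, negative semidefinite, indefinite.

negative semidefinite

The symmetric matrix is A = [[-8, 4, 0], [4, -2, 0], [0, 0, 0]].
Row-reducing A symmetrically gives the diagonal entries -8, 0, 0.
Counting signs: 1 negative, 2 zero.
Hence Q is negative semidefinite.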